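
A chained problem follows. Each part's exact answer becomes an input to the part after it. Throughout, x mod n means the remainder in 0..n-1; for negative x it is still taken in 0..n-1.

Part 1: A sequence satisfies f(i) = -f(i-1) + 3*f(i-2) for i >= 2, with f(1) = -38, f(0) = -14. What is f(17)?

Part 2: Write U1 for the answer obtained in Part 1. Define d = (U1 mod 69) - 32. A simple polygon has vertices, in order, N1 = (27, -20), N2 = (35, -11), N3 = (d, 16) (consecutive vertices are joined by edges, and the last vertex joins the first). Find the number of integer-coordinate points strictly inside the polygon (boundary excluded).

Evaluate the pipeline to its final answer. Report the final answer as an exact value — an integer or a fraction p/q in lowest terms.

Part 1: f(2) = -1*(-38) + 3*(-14) = -4; iterating: f(2)=-4, f(3)=-110, f(4)=98, f(5)=-428, f(6)=722, f(7)=-2006, f(8)=4172, f(9)=-10190, f(10)=22706, f(11)=-53276, f(12)=121394, f(13)=-281222, f(14)=645404, f(15)=-1489070, f(16)=3425282, f(17)=-7892492; answer -7892492
Part 2: U1 = -7892492; d = -28; cross terms: (27*-11 - 35*-20)=403, (35*16 - -28*-11)=252, (-28*-20 - 27*16)=128; twice the area = |783| = 783; area = 783/2; boundary points = 1 + 9 + 1 = 11; strictly interior points = area - boundary/2 + 1 = 387; answer 387

387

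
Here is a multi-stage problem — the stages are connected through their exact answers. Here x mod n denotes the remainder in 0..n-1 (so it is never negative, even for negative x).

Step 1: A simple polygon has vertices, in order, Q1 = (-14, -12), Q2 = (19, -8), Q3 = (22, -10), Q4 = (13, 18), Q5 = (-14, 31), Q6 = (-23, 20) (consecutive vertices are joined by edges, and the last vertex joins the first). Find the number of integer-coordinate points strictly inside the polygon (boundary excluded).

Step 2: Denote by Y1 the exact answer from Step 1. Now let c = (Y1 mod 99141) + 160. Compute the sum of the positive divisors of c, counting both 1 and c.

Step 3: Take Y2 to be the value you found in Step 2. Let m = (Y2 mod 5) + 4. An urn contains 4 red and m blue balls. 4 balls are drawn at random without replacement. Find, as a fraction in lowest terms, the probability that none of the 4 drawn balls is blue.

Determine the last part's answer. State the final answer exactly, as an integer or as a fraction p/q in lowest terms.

1/70

Step 1: cross terms: (-14*-8 - 19*-12)=340, (19*-10 - 22*-8)=-14, (22*18 - 13*-10)=526, (13*31 - -14*18)=655, (-14*20 - -23*31)=433, (-23*-12 - -14*20)=556; twice the area = |2496| = 2496; area = 1248; boundary points = 1 + 1 + 1 + 1 + 1 + 1 = 6; strictly interior points = area - boundary/2 + 1 = 1246; answer 1246
Step 2: Y1 = 1246; c = 1406; 1406 = 2 * 19 * 37; sigma = (1 + 2) * (1 + 19) * (1 + 37) = 3 * 20 * 38 = 2280; answer 2280
Step 3: Y2 = 2280; m = 4; total draws C(8,4) = 70; favorable C(4,4) = 1; P = 1/70; answer 1/70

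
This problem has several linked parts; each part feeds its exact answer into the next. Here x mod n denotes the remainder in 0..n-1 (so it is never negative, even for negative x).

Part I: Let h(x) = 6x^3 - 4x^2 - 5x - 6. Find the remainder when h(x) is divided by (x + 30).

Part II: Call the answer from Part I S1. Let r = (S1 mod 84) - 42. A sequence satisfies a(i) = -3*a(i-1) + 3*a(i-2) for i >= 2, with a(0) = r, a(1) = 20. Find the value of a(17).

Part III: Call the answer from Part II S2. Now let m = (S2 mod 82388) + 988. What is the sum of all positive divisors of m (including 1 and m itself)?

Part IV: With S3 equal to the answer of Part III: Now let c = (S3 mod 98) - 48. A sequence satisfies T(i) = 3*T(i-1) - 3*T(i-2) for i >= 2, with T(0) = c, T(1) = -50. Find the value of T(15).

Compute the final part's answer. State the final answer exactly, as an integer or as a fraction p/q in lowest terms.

Part I: remainder = value at the root: 6*(-30)^3 - 4*(-30)^2 - 5*(-30)^1 - 6 = (-162000) + (-3600) + (150) + (-6) = -165456; answer -165456
Part II: S1 = -165456; r = -18; a(2) = -3*(20) + 3*(-18) = -114; iterating: a(2)=-114, a(3)=402, a(4)=-1548, a(5)=5850, a(6)=-22194, a(7)=84132, a(8)=-318978, a(9)=1209330, a(10)=-4584924, a(11)=17382762, a(12)=-65903058, a(13)=249857460, a(14)=-947281554, a(15)=3591417042, a(16)=-13616095788, a(17)=51622538490; answer 51622538490
Part III: S2 = 51622538490; m = 31214; 31214 = 2 * 15607; sigma = (1 + 2) * (1 + 15607) = 3 * 15608 = 46824; answer 46824
Part IV: S3 = 46824; c = 30; T(2) = 3*(-50) - 3*(30) = -240; iterating: T(2)=-240, T(3)=-570, T(4)=-990, T(5)=-1260, T(6)=-810, T(7)=1350, T(8)=6480, T(9)=15390, T(10)=26730, T(11)=34020, T(12)=21870, T(13)=-36450, T(14)=-174960, T(15)=-415530; answer -415530

-415530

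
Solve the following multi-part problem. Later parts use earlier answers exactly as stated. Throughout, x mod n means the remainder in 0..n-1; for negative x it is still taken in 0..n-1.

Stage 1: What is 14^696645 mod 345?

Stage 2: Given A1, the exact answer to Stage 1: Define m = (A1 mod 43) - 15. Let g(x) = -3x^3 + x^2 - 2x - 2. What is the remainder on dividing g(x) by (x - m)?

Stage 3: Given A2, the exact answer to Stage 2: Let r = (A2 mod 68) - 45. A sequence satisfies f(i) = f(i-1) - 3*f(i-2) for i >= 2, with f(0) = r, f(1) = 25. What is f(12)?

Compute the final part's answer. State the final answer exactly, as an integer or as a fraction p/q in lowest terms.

27529

Stage 1: squarings mod 345: 14^1=14, 14^2=196, 14^4=121, 14^8=151, 14^16=31, 14^32=271, 14^64=301, 14^128=211, 14^256=16, 14^512=256, 14^1024=331, 14^2048=196, 14^4096=121, 14^8192=151, 14^16384=31, 14^32768=271, 14^65536=301, 14^131072=211, 14^262144=16, 14^524288=256; 14^696645 = 14^1 * 14^4 * 14^64 * 14^256 * 14^8192 * 14^32768 * 14^131072 * 14^524288 = 224 (mod 345); answer 224
Stage 2: A1 = 224; m = -6; remainder = value at the root: -3*(-6)^3 + 1*(-6)^2 - 2*(-6)^1 - 2 = (648) + (36) + (12) + (-2) = 694; answer 694
Stage 3: A2 = 694; r = -31; f(2) = 1*(25) - 3*(-31) = 118; iterating: f(2)=118, f(3)=43, f(4)=-311, f(5)=-440, f(6)=493, f(7)=1813, f(8)=334, f(9)=-5105, f(10)=-6107, f(11)=9208, f(12)=27529; answer 27529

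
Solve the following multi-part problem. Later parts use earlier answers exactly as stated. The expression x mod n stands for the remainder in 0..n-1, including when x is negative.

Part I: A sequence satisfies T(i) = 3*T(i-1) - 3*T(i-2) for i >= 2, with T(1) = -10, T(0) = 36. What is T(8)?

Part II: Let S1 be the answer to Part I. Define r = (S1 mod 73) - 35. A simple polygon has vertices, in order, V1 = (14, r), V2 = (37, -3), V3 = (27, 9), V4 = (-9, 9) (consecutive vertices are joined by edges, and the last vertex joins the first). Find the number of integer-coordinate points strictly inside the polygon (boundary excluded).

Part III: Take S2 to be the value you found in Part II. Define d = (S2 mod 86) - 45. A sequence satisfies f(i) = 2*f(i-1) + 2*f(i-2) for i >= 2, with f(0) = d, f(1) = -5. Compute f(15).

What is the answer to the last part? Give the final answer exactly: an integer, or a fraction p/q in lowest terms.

Part I: T(2) = 3*(-10) - 3*(36) = -138; iterating: T(2)=-138, T(3)=-384, T(4)=-738, T(5)=-1062, T(6)=-972, T(7)=270, T(8)=3726; answer 3726
Part II: S1 = 3726; r = -32; cross terms: (14*-3 - 37*-32)=1142, (37*9 - 27*-3)=414, (27*9 - -9*9)=324, (-9*-32 - 14*9)=162; twice the area = |2042| = 2042; area = 1021; boundary points = 1 + 2 + 36 + 1 = 40; strictly interior points = area - boundary/2 + 1 = 1002; answer 1002
Part III: S2 = 1002; d = 11; f(2) = 2*(-5) + 2*(11) = 12; iterating: f(2)=12, f(3)=14, f(4)=52, f(5)=132, f(6)=368, f(7)=1000, f(8)=2736, f(9)=7472, f(10)=20416, f(11)=55776, f(12)=152384, f(13)=416320, f(14)=1137408, f(15)=3107456; answer 3107456

3107456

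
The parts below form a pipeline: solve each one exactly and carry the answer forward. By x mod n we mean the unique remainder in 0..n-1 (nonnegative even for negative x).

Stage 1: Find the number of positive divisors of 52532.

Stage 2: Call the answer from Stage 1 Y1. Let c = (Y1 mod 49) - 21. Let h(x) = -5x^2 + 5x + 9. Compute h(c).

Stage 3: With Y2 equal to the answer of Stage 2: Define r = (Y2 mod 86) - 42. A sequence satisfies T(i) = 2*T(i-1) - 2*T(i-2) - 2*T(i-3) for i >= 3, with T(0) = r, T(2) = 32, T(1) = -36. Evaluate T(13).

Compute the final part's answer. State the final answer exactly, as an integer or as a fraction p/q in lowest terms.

Stage 1: 52532 = 2^2 * 23 * 571; number of divisors = (2+1) * (1+1) * (1+1) = 12; answer 12
Stage 2: Y1 = 12; c = -9; -5*(-9)^2 + 5*(-9)^1 + 9 = (-405) + (-45) + (9) = -441; answer -441
Stage 3: Y2 = -441; r = 33; T(3) = 2*(32) - 2*(-36) - 2*(33) = 70; iterating: T(3)=70, T(4)=148, T(5)=92, T(6)=-252, T(7)=-984, T(8)=-1648, T(9)=-824, T(10)=3616, T(11)=12176, T(12)=18768, T(13)=5952; answer 5952

5952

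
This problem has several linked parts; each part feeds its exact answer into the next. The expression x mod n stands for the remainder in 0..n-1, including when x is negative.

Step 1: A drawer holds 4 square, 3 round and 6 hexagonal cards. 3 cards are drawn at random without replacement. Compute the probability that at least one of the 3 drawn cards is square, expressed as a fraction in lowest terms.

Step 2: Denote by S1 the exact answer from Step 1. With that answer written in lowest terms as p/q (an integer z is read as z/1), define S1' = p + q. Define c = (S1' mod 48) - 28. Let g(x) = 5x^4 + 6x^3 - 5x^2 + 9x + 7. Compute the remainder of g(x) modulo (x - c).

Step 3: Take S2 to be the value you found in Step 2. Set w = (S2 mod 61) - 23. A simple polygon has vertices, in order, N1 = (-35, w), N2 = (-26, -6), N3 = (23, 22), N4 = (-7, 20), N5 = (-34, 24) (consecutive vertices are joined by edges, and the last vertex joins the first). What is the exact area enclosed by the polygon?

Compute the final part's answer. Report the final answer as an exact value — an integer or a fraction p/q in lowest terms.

Step 1: total draws C(13,3) = 286; complement C(9,3) = 84; favorable 286 - 84 = 202; P = 101/143; answer 101/143
Step 2: S1 = 101/143; threaded value p + q = 244; c = -24; remainder = value at the root: 5*(-24)^4 + 6*(-24)^3 - 5*(-24)^2 + 9*(-24)^1 + 7 = (1658880) + (-82944) + (-2880) + (-216) + (7) = 1572847; answer 1572847
Step 3: S2 = 1572847; w = 0; cross terms: (-35*-6 - -26*0)=210, (-26*22 - 23*-6)=-434, (23*20 - -7*22)=614, (-7*24 - -34*20)=512, (-34*0 - -35*24)=840; twice the area = |1742| = 1742; area = 871; answer 871

871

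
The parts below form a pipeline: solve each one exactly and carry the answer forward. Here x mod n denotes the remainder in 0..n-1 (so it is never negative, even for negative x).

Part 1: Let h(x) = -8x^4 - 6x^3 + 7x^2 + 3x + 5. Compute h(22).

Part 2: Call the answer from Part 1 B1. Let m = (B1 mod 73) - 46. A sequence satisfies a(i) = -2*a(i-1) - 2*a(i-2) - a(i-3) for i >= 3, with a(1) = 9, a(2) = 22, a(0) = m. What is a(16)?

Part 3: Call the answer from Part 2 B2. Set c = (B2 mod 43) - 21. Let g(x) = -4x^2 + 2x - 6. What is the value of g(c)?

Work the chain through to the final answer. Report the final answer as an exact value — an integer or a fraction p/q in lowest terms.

-62

Part 1: -8*(22)^4 - 6*(22)^3 + 7*(22)^2 + 3*(22)^1 + 5 = (-1874048) + (-63888) + (3388) + (66) + (5) = -1934477; answer -1934477
Part 2: B1 = -1934477; m = -23; a(3) = -2*(22) - 2*(9) - 1*(-23) = -39; iterating: a(3)=-39, a(4)=25, a(5)=6, a(6)=-23, a(7)=9, a(8)=22, a(9)=-39, a(10)=25, a(11)=6, a(12)=-23, a(13)=9, a(14)=22, a(15)=-39, a(16)=25; answer 25
Part 3: B2 = 25; c = 4; -4*(4)^2 + 2*(4)^1 - 6 = (-64) + (8) + (-6) = -62; answer -62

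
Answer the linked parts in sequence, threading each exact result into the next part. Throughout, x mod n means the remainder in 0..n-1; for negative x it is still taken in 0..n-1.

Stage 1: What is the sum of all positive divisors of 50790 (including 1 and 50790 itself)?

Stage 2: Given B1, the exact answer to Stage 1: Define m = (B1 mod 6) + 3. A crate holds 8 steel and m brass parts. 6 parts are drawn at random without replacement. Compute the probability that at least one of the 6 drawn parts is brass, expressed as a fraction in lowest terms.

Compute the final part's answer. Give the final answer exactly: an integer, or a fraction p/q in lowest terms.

Stage 1: 50790 = 2 * 3 * 5 * 1693; sigma = (1 + 2) * (1 + 3) * (1 + 5) * (1 + 1693) = 3 * 4 * 6 * 1694 = 121968; answer 121968
Stage 2: B1 = 121968; m = 3; total draws C(11,6) = 462; complement C(8,6) = 28; favorable 462 - 28 = 434; P = 31/33; answer 31/33

31/33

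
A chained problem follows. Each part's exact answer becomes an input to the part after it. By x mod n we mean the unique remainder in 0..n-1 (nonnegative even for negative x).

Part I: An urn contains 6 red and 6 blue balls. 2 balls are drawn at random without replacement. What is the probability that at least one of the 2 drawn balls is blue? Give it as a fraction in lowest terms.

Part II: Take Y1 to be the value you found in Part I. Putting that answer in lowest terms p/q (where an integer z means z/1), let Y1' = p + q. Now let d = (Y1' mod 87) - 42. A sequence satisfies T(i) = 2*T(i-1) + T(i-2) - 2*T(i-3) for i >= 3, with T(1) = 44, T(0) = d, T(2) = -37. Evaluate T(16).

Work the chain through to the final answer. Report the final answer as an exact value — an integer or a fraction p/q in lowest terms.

-742733

Part I: total draws C(12,2) = 66; complement C(6,2) = 15; favorable 66 - 15 = 51; P = 17/22; answer 17/22
Part II: Y1 = 17/22; threaded value p + q = 39; d = -3; T(3) = 2*(-37) + 1*(44) - 2*(-3) = -24; iterating: T(3)=-24, T(4)=-173, T(5)=-296, T(6)=-717, T(7)=-1384, T(8)=-2893, T(9)=-5736, T(10)=-11597, T(11)=-23144, T(12)=-46413, T(13)=-92776, T(14)=-185677, T(15)=-371304, T(16)=-742733; answer -742733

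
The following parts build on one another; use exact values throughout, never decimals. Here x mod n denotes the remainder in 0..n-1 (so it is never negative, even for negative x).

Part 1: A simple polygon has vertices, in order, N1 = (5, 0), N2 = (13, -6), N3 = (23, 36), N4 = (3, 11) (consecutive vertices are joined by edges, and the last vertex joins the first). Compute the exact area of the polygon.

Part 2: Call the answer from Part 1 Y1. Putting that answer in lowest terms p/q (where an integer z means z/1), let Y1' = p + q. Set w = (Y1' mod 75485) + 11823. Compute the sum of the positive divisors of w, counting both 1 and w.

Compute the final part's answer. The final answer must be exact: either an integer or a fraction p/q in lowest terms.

Part 1: cross terms: (5*-6 - 13*0)=-30, (13*36 - 23*-6)=606, (23*11 - 3*36)=145, (3*0 - 5*11)=-55; twice the area = |666| = 666; area = 333; answer 333
Part 2: Y1 = 333; threaded value p + q = 334; w = 12157; 12157 is prime, so its only divisors are 1 and 12157; sigma = 1 + 12157 = 12158; answer 12158

12158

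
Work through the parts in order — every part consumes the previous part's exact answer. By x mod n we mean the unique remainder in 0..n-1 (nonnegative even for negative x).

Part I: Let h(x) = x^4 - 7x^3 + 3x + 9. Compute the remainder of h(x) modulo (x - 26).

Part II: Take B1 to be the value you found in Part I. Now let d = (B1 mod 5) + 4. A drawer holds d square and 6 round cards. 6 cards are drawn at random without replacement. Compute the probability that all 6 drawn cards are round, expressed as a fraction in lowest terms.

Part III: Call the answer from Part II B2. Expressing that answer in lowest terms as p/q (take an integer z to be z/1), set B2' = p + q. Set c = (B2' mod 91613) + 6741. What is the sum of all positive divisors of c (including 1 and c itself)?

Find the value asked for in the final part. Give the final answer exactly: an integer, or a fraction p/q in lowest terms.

Part I: remainder = value at the root: 1*(26)^4 - 7*(26)^3 + 3*(26)^1 + 9 = (456976) + (-123032) + (78) + (9) = 334031; answer 334031
Part II: B1 = 334031; d = 5; total draws C(11,6) = 462; favorable C(6,6) = 1; P = 1/462; answer 1/462
Part III: B2 = 1/462; threaded value p + q = 463; c = 7204; 7204 = 2^2 * 1801; sigma = (1 + 2 + 4) * (1 + 1801) = 7 * 1802 = 12614; answer 12614

12614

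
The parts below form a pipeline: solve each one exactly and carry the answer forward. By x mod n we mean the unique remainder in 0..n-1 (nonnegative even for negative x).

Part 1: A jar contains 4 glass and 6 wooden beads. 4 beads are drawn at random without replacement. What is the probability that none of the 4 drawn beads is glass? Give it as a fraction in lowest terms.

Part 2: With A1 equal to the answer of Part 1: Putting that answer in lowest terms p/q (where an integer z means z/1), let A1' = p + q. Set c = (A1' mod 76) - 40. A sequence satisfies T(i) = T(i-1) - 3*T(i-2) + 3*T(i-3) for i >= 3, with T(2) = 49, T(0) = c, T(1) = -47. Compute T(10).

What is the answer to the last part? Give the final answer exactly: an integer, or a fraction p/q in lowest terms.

4489

Part 1: total draws C(10,4) = 210; favorable C(6,4) = 15; P = 1/14; answer 1/14
Part 2: A1 = 1/14; threaded value p + q = 15; c = -25; T(3) = 1*(49) - 3*(-47) + 3*(-25) = 115; iterating: T(3)=115, T(4)=-173, T(5)=-371, T(6)=493, T(7)=1087, T(8)=-1505, T(9)=-3287, T(10)=4489; answer 4489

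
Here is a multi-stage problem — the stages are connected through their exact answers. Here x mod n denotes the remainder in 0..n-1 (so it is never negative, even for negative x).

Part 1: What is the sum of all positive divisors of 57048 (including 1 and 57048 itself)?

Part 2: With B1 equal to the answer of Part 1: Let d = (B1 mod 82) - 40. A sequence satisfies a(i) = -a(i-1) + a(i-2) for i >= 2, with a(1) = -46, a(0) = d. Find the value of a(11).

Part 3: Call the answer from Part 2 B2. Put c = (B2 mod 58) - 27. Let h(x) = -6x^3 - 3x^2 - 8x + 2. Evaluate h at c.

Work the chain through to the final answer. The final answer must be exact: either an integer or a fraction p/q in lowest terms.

Part 1: 57048 = 2^3 * 3 * 2377; sigma = (1 + 2 + 4 + 8) * (1 + 3) * (1 + 2377) = 15 * 4 * 2378 = 142680; answer 142680
Part 2: B1 = 142680; d = -40; a(2) = -1*(-46) + 1*(-40) = 6; iterating: a(2)=6, a(3)=-52, a(4)=58, a(5)=-110, a(6)=168, a(7)=-278, a(8)=446, a(9)=-724, a(10)=1170, a(11)=-1894; answer -1894
Part 3: B2 = -1894; c = -7; -6*(-7)^3 - 3*(-7)^2 - 8*(-7)^1 + 2 = (2058) + (-147) + (56) + (2) = 1969; answer 1969

1969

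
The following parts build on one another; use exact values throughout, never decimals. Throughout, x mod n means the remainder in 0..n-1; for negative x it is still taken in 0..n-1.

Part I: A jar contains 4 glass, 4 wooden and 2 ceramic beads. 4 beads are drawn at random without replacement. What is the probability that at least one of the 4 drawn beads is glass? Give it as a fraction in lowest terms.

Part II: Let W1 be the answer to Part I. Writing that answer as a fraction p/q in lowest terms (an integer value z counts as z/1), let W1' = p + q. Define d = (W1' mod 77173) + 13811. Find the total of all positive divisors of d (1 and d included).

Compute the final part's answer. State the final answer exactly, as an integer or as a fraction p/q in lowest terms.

24624

Part I: total draws C(10,4) = 210; complement C(6,4) = 15; favorable 210 - 15 = 195; P = 13/14; answer 13/14
Part II: W1 = 13/14; threaded value p + q = 27; d = 13838; 13838 = 2 * 11 * 17 * 37; sigma = (1 + 2) * (1 + 11) * (1 + 17) * (1 + 37) = 3 * 12 * 18 * 38 = 24624; answer 24624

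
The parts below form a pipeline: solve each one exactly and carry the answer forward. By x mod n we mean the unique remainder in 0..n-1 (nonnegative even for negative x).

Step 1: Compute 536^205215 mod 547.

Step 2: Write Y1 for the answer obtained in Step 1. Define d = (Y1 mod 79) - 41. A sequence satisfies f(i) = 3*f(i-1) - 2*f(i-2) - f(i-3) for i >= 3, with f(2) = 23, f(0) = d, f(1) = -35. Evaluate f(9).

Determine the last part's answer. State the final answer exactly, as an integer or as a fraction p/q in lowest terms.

7385

Step 1: squarings mod 547: 536^1=536, 536^2=121, 536^4=419, 536^8=521, 536^16=129, 536^32=231, 536^64=302, 536^128=402, 536^256=239, 536^512=233, 536^1024=136, 536^2048=445, 536^4096=11, 536^8192=121, 536^16384=419, 536^32768=521, 536^65536=129, 536^131072=231; 536^205215 = 536^1 * 536^2 * 536^4 * 536^8 * 536^16 * 536^128 * 536^256 * 536^8192 * 536^65536 * 536^131072 = 30 (mod 547); answer 30
Step 2: Y1 = 30; d = -11; f(3) = 3*(23) - 2*(-35) - 1*(-11) = 150; iterating: f(3)=150, f(4)=439, f(5)=994, f(6)=1954, f(7)=3435, f(8)=5403, f(9)=7385; answer 7385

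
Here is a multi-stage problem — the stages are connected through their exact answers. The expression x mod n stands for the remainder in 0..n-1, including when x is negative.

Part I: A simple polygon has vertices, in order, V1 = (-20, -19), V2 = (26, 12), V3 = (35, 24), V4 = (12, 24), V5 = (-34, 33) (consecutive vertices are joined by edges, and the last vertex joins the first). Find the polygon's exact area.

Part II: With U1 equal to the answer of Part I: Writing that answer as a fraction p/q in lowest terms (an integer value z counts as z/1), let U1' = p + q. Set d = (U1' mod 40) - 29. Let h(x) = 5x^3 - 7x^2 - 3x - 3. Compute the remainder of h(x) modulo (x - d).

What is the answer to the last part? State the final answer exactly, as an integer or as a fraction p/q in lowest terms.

Part I: cross terms: (-20*12 - 26*-19)=254, (26*24 - 35*12)=204, (35*24 - 12*24)=552, (12*33 - -34*24)=1212, (-34*-19 - -20*33)=1306; twice the area = |3528| = 3528; area = 1764; answer 1764
Part II: U1 = 1764; threaded value p + q = 1765; d = -24; remainder = value at the root: 5*(-24)^3 - 7*(-24)^2 - 3*(-24)^1 - 3 = (-69120) + (-4032) + (72) + (-3) = -73083; answer -73083

-73083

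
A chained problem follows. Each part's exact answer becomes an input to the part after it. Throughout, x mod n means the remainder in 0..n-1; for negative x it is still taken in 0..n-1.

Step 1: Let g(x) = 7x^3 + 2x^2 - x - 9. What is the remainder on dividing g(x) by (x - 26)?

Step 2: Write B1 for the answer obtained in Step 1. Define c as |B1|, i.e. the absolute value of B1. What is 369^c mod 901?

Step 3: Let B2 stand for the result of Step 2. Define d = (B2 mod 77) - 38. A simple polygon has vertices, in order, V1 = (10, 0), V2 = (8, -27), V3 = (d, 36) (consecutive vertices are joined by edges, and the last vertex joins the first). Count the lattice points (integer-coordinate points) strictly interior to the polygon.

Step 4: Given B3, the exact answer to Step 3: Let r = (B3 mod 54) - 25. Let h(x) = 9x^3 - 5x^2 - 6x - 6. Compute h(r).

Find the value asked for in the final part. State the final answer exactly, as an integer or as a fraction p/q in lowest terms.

Step 1: remainder = value at the root: 7*(26)^3 + 2*(26)^2 - 1*(26)^1 - 9 = (123032) + (1352) + (-26) + (-9) = 124349; answer 124349
Step 2: B1 = 124349; c = 124349; squarings mod 901: 369^1=369, 369^2=110, 369^4=387, 369^8=203, 369^16=664, 369^32=307, 369^64=545, 369^128=596, 369^256=222, 369^512=630, 369^1024=460, 369^2048=766, 369^4096=205, 369^8192=579, 369^16384=69, 369^32768=256, 369^65536=664; 369^124349 = 369^1 * 369^4 * 369^8 * 369^16 * 369^32 * 369^128 * 369^256 * 369^1024 * 369^8192 * 369^16384 * 369^32768 * 369^65536 = 898 (mod 901); answer 898
Step 3: B2 = 898; d = 13; cross terms: (10*-27 - 8*0)=-270, (8*36 - 13*-27)=639, (13*0 - 10*36)=-360; twice the area = |9| = 9; area = 9/2; boundary points = 1 + 1 + 3 = 5; strictly interior points = area - boundary/2 + 1 = 3; answer 3
Step 4: B3 = 3; r = -22; 9*(-22)^3 - 5*(-22)^2 - 6*(-22)^1 - 6 = (-95832) + (-2420) + (132) + (-6) = -98126; answer -98126

-98126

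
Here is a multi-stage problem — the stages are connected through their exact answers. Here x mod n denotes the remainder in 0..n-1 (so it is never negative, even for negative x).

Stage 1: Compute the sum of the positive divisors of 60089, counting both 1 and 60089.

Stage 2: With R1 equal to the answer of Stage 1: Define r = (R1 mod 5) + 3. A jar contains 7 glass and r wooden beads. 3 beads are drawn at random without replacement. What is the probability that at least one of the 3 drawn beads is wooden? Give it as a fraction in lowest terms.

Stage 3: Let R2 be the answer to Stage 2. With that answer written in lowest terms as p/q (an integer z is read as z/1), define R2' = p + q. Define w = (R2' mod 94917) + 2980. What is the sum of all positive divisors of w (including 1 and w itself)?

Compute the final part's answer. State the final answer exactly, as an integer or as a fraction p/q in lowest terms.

4320

Stage 1: 60089 is prime, so its only divisors are 1 and 60089; sigma = 1 + 60089 = 60090; answer 60090
Stage 2: R1 = 60090; r = 3; total draws C(10,3) = 120; complement C(7,3) = 35; favorable 120 - 35 = 85; P = 17/24; answer 17/24
Stage 3: R2 = 17/24; threaded value p + q = 41; w = 3021; 3021 = 3 * 19 * 53; sigma = (1 + 3) * (1 + 19) * (1 + 53) = 4 * 20 * 54 = 4320; answer 4320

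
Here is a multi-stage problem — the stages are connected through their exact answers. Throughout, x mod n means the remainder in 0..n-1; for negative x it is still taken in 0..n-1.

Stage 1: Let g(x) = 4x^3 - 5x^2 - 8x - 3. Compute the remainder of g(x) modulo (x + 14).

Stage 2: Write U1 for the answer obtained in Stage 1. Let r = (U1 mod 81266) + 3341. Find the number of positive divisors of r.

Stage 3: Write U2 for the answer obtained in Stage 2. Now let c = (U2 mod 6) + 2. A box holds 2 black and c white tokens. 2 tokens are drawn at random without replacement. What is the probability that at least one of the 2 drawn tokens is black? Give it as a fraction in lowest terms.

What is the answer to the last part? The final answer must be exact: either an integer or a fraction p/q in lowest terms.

3/5

Stage 1: remainder = value at the root: 4*(-14)^3 - 5*(-14)^2 - 8*(-14)^1 - 3 = (-10976) + (-980) + (112) + (-3) = -11847; answer -11847
Stage 2: U1 = -11847; r = 72760; 72760 = 2^3 * 5 * 17 * 107; number of divisors = (3+1) * (1+1) * (1+1) * (1+1) = 32; answer 32
Stage 3: U2 = 32; c = 4; total draws C(6,2) = 15; complement C(4,2) = 6; favorable 15 - 6 = 9; P = 3/5; answer 3/5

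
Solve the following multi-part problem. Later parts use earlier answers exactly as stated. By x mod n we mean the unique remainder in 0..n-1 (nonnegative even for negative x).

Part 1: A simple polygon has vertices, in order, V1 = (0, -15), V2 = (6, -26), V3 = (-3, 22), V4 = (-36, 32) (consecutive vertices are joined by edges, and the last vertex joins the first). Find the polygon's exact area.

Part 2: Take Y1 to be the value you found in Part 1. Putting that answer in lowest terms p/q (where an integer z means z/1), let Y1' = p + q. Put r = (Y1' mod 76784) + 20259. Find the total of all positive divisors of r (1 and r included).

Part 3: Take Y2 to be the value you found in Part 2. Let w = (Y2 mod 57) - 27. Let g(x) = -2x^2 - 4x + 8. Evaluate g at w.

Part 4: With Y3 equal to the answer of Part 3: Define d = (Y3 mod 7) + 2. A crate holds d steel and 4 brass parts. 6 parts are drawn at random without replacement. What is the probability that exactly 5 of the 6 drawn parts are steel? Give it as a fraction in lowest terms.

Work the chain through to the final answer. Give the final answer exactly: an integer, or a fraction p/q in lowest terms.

Part 1: cross terms: (0*-26 - 6*-15)=90, (6*22 - -3*-26)=54, (-3*32 - -36*22)=696, (-36*-15 - 0*32)=540; twice the area = |1380| = 1380; area = 690; answer 690
Part 2: Y1 = 690; threaded value p + q = 691; r = 20950; 20950 = 2 * 5^2 * 419; sigma = (1 + 2) * (1 + 5 + 25) * (1 + 419) = 3 * 31 * 420 = 39060; answer 39060
Part 3: Y2 = 39060; w = -12; -2*(-12)^2 - 4*(-12)^1 + 8 = (-288) + (48) + (8) = -232; answer -232
Part 4: Y3 = -232; d = 8; total draws C(12,6) = 924; favorable C(8,5)*C(4,1) = 224; P = 8/33; answer 8/33

8/33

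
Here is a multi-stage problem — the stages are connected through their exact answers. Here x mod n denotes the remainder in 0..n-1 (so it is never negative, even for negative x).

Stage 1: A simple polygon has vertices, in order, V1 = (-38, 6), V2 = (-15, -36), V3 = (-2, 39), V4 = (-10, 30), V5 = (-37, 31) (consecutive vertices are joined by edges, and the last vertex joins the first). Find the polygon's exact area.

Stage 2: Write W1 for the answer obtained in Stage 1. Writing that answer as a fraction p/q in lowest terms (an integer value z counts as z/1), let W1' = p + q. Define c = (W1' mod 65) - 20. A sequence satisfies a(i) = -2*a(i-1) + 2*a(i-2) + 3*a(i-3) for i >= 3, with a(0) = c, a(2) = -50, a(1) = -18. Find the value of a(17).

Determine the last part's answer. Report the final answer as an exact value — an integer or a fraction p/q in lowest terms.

Stage 1: cross terms: (-38*-36 - -15*6)=1458, (-15*39 - -2*-36)=-657, (-2*30 - -10*39)=330, (-10*31 - -37*30)=800, (-37*6 - -38*31)=956; twice the area = |2887| = 2887; area = 2887/2; answer 2887/2
Stage 2: W1 = 2887/2; threaded value p + q = 2889; c = 9; a(3) = -2*(-50) + 2*(-18) + 3*(9) = 91; iterating: a(3)=91, a(4)=-336, a(5)=704, a(6)=-1807, a(7)=4014, a(8)=-9530, a(9)=21667, a(10)=-50352, a(11)=115448, a(12)=-266599, a(13)=613038, a(14)=-1412930, a(15)=3252139, a(16)=-7491024, a(17)=17247536; answer 17247536

17247536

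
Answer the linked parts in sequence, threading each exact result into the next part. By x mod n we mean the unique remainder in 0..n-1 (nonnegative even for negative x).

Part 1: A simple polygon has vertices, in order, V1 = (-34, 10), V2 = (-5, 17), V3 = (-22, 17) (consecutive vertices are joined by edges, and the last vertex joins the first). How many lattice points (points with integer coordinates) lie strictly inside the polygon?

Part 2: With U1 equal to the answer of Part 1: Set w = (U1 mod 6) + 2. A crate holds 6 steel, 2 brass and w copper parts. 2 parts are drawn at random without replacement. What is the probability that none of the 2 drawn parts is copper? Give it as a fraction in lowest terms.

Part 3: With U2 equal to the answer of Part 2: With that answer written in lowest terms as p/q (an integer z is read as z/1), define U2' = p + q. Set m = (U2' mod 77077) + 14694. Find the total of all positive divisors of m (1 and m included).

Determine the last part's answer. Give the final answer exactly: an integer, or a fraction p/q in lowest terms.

Part 1: cross terms: (-34*17 - -5*10)=-528, (-5*17 - -22*17)=289, (-22*10 - -34*17)=358; twice the area = |119| = 119; area = 119/2; boundary points = 1 + 17 + 1 = 19; strictly interior points = area - boundary/2 + 1 = 51; answer 51
Part 2: U1 = 51; w = 5; total draws C(13,2) = 78; favorable C(8,2) = 28; P = 14/39; answer 14/39
Part 3: U2 = 14/39; threaded value p + q = 53; m = 14747; 14747 is prime, so its only divisors are 1 and 14747; sigma = 1 + 14747 = 14748; answer 14748

14748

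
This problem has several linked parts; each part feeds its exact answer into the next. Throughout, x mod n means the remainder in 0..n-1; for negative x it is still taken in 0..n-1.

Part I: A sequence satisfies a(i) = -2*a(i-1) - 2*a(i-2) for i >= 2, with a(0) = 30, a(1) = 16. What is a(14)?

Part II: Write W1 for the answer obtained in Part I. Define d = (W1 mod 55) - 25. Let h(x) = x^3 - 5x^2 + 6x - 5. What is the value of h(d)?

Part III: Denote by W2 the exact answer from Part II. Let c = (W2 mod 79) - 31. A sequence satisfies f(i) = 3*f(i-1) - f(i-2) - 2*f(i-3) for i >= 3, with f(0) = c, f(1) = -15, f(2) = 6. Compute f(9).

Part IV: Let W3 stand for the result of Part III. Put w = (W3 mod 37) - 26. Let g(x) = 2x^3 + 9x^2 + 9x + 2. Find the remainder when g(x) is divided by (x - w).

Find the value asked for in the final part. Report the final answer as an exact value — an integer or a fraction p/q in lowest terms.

-12578

Part I: a(2) = -2*(16) - 2*(30) = -92; iterating: a(2)=-92, a(3)=152, a(4)=-120, a(5)=-64, a(6)=368, a(7)=-608, a(8)=480, a(9)=256, a(10)=-1472, a(11)=2432, a(12)=-1920, a(13)=-1024, a(14)=5888; answer 5888
Part II: W1 = 5888; d = -22; 1*(-22)^3 - 5*(-22)^2 + 6*(-22)^1 - 5 = (-10648) + (-2420) + (-132) + (-5) = -13205; answer -13205
Part III: W2 = -13205; c = 36; f(3) = 3*(6) - 1*(-15) - 2*(36) = -39; iterating: f(3)=-39, f(4)=-93, f(5)=-252, f(6)=-585, f(7)=-1317, f(8)=-2862, f(9)=-6099; answer -6099
Part IV: W3 = -6099; w = -20; remainder = value at the root: 2*(-20)^3 + 9*(-20)^2 + 9*(-20)^1 + 2 = (-16000) + (3600) + (-180) + (2) = -12578; answer -12578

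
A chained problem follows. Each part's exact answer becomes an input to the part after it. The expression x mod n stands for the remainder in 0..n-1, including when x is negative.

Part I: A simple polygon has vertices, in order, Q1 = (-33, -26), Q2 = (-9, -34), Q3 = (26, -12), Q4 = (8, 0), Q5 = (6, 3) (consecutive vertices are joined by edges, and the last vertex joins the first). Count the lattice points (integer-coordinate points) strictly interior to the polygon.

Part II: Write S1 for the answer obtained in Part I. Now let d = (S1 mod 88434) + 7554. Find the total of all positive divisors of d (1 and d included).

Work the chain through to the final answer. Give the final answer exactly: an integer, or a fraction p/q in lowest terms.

12780

Part I: cross terms: (-33*-34 - -9*-26)=888, (-9*-12 - 26*-34)=992, (26*0 - 8*-12)=96, (8*3 - 6*0)=24, (6*-26 - -33*3)=-57; twice the area = |1943| = 1943; area = 1943/2; boundary points = 8 + 1 + 6 + 1 + 1 = 17; strictly interior points = area - boundary/2 + 1 = 964; answer 964
Part II: S1 = 964; d = 8518; 8518 = 2 * 4259; sigma = (1 + 2) * (1 + 4259) = 3 * 4260 = 12780; answer 12780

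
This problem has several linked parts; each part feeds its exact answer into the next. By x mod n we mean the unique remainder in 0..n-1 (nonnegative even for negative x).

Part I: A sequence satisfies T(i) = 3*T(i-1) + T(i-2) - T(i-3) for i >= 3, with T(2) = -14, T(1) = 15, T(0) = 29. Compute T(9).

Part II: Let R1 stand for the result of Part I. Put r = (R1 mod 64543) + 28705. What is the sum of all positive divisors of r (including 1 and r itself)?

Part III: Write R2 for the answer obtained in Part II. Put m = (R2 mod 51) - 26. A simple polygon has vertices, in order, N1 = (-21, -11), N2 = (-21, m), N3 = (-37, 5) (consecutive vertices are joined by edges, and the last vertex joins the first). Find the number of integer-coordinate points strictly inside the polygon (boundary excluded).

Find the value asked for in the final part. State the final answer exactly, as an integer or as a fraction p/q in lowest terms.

Part I: T(3) = 3*(-14) + 1*(15) - 1*(29) = -56; iterating: T(3)=-56, T(4)=-197, T(5)=-633, T(6)=-2040, T(7)=-6556, T(8)=-21075, T(9)=-67741; answer -67741
Part II: R1 = -67741; r = 90050; 90050 = 2 * 5^2 * 1801; sigma = (1 + 2) * (1 + 5 + 25) * (1 + 1801) = 3 * 31 * 1802 = 167586; answer 167586
Part III: R2 = 167586; m = -26; cross terms: (-21*-26 - -21*-11)=315, (-21*5 - -37*-26)=-1067, (-37*-11 - -21*5)=512; twice the area = |-240| = 240; area = 120; boundary points = 15 + 1 + 16 = 32; strictly interior points = area - boundary/2 + 1 = 105; answer 105

105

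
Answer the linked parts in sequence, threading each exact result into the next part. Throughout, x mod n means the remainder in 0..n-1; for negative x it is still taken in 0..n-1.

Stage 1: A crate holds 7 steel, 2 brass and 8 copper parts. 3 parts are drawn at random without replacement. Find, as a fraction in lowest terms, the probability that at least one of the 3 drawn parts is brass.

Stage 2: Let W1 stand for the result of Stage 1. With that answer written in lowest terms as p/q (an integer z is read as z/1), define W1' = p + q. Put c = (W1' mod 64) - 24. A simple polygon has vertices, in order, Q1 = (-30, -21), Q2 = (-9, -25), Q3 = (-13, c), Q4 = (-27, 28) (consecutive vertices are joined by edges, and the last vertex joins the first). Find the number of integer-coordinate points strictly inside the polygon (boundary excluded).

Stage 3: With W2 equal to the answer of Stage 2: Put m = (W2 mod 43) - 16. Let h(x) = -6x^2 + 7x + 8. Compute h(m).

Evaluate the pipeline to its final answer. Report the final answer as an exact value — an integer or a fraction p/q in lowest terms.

-3005

Stage 1: total draws C(17,3) = 680; complement C(15,3) = 455; favorable 680 - 455 = 225; P = 45/136; answer 45/136
Stage 2: W1 = 45/136; threaded value p + q = 181; c = 29; cross terms: (-30*-25 - -9*-21)=561, (-9*29 - -13*-25)=-586, (-13*28 - -27*29)=419, (-27*-21 - -30*28)=1407; twice the area = |1801| = 1801; area = 1801/2; boundary points = 1 + 2 + 1 + 1 = 5; strictly interior points = area - boundary/2 + 1 = 899; answer 899
Stage 3: W2 = 899; m = 23; -6*(23)^2 + 7*(23)^1 + 8 = (-3174) + (161) + (8) = -3005; answer -3005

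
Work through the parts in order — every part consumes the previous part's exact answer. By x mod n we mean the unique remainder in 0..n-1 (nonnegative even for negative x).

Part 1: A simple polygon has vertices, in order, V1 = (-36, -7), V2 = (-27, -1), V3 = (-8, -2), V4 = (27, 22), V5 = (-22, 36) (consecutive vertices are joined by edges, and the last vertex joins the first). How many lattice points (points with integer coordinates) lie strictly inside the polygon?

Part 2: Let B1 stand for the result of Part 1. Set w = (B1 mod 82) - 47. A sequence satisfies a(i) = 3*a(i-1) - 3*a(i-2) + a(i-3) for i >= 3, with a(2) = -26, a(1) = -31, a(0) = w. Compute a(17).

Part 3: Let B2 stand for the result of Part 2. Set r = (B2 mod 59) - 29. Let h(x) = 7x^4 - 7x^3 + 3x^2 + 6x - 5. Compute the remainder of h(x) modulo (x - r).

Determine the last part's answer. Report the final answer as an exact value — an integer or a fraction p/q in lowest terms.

Part 1: cross terms: (-36*-1 - -27*-7)=-153, (-27*-2 - -8*-1)=46, (-8*22 - 27*-2)=-122, (27*36 - -22*22)=1456, (-22*-7 - -36*36)=1450; twice the area = |2677| = 2677; area = 2677/2; boundary points = 3 + 1 + 1 + 7 + 1 = 13; strictly interior points = area - boundary/2 + 1 = 1333; answer 1333
Part 2: B1 = 1333; w = -26; a(3) = 3*(-26) - 3*(-31) + 1*(-26) = -11; iterating: a(3)=-11, a(4)=14, a(5)=49, a(6)=94, a(7)=149, a(8)=214, a(9)=289, a(10)=374, a(11)=469, a(12)=574, a(13)=689, a(14)=814, a(15)=949, a(16)=1094, a(17)=1249; answer 1249
Part 3: B2 = 1249; r = -19; remainder = value at the root: 7*(-19)^4 - 7*(-19)^3 + 3*(-19)^2 + 6*(-19)^1 - 5 = (912247) + (48013) + (1083) + (-114) + (-5) = 961224; answer 961224

961224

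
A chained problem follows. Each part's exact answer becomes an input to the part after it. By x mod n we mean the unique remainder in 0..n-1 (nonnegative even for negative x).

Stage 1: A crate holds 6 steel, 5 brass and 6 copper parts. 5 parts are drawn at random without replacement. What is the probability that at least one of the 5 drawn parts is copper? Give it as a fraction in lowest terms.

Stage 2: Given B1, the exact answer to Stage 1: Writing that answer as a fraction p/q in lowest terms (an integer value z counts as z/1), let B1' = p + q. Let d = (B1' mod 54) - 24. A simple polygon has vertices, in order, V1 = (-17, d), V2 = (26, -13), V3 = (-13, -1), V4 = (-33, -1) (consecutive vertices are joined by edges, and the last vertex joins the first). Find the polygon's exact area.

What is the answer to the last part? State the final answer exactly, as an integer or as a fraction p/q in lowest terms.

Stage 1: total draws C(17,5) = 6188; complement C(11,5) = 462; favorable 6188 - 462 = 5726; P = 409/442; answer 409/442
Stage 2: B1 = 409/442; threaded value p + q = 851; d = 17; cross terms: (-17*-13 - 26*17)=-221, (26*-1 - -13*-13)=-195, (-13*-1 - -33*-1)=-20, (-33*17 - -17*-1)=-578; twice the area = |-1014| = 1014; area = 507; answer 507

507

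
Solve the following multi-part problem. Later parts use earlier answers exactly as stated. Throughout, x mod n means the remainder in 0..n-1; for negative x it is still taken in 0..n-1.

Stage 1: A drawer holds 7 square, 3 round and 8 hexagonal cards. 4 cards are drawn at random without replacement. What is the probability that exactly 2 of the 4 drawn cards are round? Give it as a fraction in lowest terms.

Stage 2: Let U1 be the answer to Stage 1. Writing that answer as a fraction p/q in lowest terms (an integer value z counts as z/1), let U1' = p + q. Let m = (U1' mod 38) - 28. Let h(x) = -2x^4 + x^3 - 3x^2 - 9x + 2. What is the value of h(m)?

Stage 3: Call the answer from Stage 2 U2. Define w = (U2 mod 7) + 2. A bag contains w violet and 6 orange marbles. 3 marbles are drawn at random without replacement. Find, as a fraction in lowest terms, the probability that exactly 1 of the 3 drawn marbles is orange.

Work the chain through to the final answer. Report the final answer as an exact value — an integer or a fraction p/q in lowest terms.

Stage 1: total draws C(18,4) = 3060; favorable C(3,2)*C(15,2) = 315; P = 7/68; answer 7/68
Stage 2: U1 = 7/68; threaded value p + q = 75; m = 9; -2*(9)^4 + 1*(9)^3 - 3*(9)^2 - 9*(9)^1 + 2 = (-13122) + (729) + (-243) + (-81) + (2) = -12715; answer -12715
Stage 3: U2 = -12715; w = 6; total draws C(12,3) = 220; favorable C(6,1)*C(6,2) = 90; P = 9/22; answer 9/22

9/22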